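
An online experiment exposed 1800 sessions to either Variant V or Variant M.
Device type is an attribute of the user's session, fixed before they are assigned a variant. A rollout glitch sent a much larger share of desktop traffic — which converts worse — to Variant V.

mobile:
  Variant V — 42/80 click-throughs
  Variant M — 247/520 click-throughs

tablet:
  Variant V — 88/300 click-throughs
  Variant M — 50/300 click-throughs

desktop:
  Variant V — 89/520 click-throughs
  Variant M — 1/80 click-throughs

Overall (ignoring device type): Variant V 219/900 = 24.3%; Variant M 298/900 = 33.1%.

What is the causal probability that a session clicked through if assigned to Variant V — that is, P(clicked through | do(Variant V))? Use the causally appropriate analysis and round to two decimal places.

0.33

The imbalance in device type arose from how sessions were allocated, not from anything the variant did; and device type independently affects the outcome. The pooled gap is confounded — condition on device type.
Standardising Variant V to the population device type mix: 0.333·42/80 + 0.333·88/300 + 0.333·89/520 = 0.330.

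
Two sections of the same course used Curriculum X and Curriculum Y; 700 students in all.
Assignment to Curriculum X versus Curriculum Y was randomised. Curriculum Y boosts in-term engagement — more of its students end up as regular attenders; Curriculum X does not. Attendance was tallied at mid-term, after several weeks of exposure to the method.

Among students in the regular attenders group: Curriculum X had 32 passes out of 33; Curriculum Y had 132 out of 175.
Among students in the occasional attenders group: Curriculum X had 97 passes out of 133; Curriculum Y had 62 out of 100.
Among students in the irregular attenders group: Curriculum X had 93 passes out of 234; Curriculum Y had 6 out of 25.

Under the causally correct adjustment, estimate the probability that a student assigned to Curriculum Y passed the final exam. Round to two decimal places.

The mid-term attendance-specific comparison favours Curriculum X throughout, but the pooled figures favour Curriculum Y. The question is whether to condition on mid-term attendance.
Mid-term attendance here is a post-treatment variable shaped by the teaching method; conditioning on it would introduce bias rather than remove it. The overall comparison is the causal one.
So P(outcome | do(Curriculum Y)) is just the pooled rate for Curriculum Y: 200/300 = 0.667.

0.67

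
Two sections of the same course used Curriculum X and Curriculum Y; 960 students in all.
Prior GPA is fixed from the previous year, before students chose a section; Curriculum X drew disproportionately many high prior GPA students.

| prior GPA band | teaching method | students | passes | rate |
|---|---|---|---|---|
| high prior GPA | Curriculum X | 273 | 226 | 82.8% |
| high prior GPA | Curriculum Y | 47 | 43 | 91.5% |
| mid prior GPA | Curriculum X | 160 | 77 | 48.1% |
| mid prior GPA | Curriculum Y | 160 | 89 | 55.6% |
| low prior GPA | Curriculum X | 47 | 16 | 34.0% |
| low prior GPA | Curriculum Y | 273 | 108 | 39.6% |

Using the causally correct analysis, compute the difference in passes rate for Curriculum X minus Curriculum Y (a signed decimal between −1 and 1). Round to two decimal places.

Prior GPA band satisfies the back-door criterion: it is not a descendant of the teaching method, and it blocks the spurious path from teaching method to outcome. Adjusting for it (i.e., using the within-prior GPA band rates) gives the causal effect.
Adjusting over the population distribution of prior GPA band: 0.333·(0.828−0.915) + 0.333·(0.481−0.556) + 0.333·(0.340−0.396) = -0.072.

-0.07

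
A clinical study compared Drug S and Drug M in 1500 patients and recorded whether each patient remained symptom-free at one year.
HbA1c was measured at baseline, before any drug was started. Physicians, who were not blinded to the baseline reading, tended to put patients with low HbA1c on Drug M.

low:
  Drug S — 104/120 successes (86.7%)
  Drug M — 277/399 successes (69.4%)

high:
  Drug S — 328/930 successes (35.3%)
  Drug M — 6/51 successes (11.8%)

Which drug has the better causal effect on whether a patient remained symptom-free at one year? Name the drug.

The HbA1c-specific comparison favours Drug S throughout, but the pooled figures favour Drug M. The question is whether to condition on HbA1c.
HbA1c is set before the drug has any effect — it is not caused by the drug — and it independently drives the outcome. That makes it a confounder, so the causal comparison is within HbA1c levels.
Within each level — low: 86.7% vs 69.4%; high: 35.3% vs 11.8% — Drug S is higher every time.

Drug S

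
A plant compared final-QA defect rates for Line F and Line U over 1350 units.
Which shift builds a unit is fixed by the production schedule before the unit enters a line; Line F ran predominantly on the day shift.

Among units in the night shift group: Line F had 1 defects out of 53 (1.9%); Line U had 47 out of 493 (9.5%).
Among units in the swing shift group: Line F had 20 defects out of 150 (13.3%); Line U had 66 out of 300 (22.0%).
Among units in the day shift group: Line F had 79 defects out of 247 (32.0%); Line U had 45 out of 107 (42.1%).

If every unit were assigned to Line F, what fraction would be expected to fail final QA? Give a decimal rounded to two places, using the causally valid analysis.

0.14

The stratified and pooled comparisons disagree (Line F wins within each shift; Line U wins overall), so the answer turns on the causal role of shift.
Here shift is a common cause — it drives both which line a case falls under and the outcome. The crude comparison mixes populations; the stratum-specific rates are the causally relevant ones.
Standardising Line F to the population shift mix: 0.404·1/53 + 0.333·20/150 + 0.262·79/247 = 0.136.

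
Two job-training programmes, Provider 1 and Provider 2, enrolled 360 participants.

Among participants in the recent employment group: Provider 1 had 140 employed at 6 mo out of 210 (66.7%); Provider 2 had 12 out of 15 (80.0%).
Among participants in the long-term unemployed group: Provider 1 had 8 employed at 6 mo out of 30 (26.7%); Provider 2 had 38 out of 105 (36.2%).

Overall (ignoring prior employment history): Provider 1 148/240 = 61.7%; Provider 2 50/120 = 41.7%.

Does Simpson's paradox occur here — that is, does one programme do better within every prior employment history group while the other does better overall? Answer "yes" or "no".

yes

Within each prior employment history level (recent employment 66.7% vs 80.0%; long-term unemployed 26.7% vs 36.2%), Provider 2 has the higher rate every time. Pooled: 61.7% vs 41.7% — Provider 1 has the higher rate overall. The two comparisons disagree.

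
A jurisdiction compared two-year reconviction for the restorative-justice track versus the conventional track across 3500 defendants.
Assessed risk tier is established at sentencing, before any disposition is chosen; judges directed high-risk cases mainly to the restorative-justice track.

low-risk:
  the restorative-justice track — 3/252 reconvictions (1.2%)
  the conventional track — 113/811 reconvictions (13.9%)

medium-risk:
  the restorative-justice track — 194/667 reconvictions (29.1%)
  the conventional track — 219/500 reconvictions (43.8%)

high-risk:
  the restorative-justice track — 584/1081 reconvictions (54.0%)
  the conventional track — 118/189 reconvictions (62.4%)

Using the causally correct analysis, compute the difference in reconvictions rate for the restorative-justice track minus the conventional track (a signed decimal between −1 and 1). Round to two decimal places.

-0.12

Assessed risk tier is set before the disposition has any effect — it is not caused by the disposition — and it independently drives the outcome. That makes it a confounder, so the causal comparison is within assessed risk tier levels.
Adjusting over the population distribution of assessed risk tier: 0.304·(0.012−0.139) + 0.333·(0.291−0.438) + 0.363·(0.540−0.624) = -0.118.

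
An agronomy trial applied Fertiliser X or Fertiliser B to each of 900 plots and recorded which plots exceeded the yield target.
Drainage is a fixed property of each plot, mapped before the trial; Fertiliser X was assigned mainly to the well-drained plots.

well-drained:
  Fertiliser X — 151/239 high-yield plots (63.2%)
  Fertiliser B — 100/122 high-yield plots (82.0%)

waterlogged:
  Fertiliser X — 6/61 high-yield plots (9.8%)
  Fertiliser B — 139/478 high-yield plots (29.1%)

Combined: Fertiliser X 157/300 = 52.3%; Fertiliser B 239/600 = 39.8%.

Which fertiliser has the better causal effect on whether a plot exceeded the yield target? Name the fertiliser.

Since field drainage is a pre-existing factor (not a product of the fertiliser) and it affects the outcome on its own, it is a confounder. The stratified rates, not the pooled rate, identify the causal effect.
Within each level — well-drained: 63.2% vs 82.0%; waterlogged: 9.8% vs 29.1% — Fertiliser B is higher every time.

Fertiliser B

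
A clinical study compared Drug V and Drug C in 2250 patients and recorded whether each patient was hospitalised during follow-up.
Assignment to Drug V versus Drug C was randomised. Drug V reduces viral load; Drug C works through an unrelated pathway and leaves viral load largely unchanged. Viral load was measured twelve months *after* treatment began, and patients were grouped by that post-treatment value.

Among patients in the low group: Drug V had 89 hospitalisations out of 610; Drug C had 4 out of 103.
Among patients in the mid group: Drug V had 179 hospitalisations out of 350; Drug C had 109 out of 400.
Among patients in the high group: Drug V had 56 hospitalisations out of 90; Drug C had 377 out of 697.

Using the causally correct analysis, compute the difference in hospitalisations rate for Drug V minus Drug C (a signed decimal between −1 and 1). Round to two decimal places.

-0.10

Viral load is downstream of the drug. One should not condition on a consequence of treatment, so the overall rates are the right comparison.
The causal difference is the pooled difference: 0.309 − 0.408 = -0.100.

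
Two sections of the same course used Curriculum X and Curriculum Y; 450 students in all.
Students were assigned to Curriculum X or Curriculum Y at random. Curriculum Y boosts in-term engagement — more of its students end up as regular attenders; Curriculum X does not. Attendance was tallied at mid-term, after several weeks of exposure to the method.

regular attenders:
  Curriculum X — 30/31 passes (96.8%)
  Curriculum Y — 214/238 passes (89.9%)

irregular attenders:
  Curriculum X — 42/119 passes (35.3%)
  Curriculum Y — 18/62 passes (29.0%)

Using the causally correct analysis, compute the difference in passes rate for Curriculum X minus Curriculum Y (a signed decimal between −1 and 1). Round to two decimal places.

Stratifying would compare teaching methods among students the teaching methods themselves sorted into mid-term attendance groups — a form of selection on an intermediate. The unconditioned pooled rates give the total causal effect.
The causal difference is the pooled difference: 0.480 − 0.773 = -0.293.

-0.29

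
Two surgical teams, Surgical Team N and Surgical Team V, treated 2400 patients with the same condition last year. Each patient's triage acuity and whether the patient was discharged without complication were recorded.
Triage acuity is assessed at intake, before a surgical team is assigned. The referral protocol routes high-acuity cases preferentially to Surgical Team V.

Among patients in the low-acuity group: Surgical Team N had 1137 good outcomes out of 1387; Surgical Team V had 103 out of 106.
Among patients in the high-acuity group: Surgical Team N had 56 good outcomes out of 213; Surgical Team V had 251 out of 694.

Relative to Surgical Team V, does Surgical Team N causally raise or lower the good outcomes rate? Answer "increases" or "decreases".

Since triage acuity is a pre-existing factor (not a product of the surgical team) and it affects the outcome on its own, it is a confounder. The stratified rates, not the pooled rate, identify the causal effect.
Within each level — low-acuity: 82.0% vs 97.2%; high-acuity: 26.3% vs 36.2% — Surgical Team V is higher every time.

decreases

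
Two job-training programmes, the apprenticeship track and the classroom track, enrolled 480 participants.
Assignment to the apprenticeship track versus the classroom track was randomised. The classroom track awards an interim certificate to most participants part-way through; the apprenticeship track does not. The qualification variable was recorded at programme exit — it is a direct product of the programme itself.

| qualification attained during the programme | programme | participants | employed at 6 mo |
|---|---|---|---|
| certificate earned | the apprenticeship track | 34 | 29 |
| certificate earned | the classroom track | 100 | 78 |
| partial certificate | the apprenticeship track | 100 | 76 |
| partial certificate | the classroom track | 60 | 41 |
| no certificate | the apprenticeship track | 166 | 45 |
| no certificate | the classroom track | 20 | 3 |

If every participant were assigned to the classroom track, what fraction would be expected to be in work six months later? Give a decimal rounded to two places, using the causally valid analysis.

0.68

Qualification attained during the programme is recorded after the programme and is itself shifted by it — it sits on the causal path from programme to outcome. Conditioning on a mediator would strip out part of the effect we want; the pooled comparison gives the total causal effect.
So P(outcome | do(the classroom track)) is just the pooled rate for the classroom track: 122/180 = 0.678.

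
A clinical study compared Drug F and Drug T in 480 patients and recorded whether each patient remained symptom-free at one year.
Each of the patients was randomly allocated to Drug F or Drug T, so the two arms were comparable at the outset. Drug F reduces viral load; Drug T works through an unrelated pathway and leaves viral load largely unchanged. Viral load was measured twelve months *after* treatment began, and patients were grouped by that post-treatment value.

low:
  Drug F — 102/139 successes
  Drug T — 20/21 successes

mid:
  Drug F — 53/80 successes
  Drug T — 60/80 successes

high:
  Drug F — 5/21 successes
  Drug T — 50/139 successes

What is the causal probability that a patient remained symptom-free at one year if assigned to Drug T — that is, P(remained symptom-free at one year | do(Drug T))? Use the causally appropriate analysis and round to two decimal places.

0.54

The viral load-specific comparison favours Drug T throughout, but the pooled figures favour Drug F. The question is whether to condition on viral load.
Viral load here is a post-treatment variable shaped by the drug; conditioning on it would introduce bias rather than remove it. The overall comparison is the causal one.
So P(outcome | do(Drug T)) is just the pooled rate for Drug T: 130/240 = 0.542.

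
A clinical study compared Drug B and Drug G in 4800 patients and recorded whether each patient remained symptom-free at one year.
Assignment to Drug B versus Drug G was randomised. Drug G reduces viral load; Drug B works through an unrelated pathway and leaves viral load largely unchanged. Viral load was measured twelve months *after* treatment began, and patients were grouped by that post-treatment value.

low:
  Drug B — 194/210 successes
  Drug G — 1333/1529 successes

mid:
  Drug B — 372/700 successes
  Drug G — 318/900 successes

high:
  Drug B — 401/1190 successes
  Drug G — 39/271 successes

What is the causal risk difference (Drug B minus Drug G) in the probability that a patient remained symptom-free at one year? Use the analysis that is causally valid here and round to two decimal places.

Drug B is higher inside every viral load stratum but Drug G is higher in aggregate. Whether to stratify depends on how viral load relates to the drug.
The distribution of viral load is itself part of what the drug does — it is an intermediate outcome. Holding it fixed would remove that part of the effect; the total effect is the pooled difference.
The causal difference is the pooled difference: 0.460 − 0.626 = -0.165.

-0.17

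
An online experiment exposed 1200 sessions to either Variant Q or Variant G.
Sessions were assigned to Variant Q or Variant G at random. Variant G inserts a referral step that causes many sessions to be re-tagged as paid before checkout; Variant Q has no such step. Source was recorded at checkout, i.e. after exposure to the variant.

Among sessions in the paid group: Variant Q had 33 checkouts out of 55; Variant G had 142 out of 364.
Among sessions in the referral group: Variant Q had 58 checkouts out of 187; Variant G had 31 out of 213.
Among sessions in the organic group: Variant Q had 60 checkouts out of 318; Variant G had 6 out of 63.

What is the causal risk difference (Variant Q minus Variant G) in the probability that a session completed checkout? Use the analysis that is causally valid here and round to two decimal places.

Traffic source is downstream of the variant. One should not condition on a consequence of treatment, so the overall rates are the right comparison.
The causal difference is the pooled difference: 0.270 − 0.280 = -0.010.

-0.01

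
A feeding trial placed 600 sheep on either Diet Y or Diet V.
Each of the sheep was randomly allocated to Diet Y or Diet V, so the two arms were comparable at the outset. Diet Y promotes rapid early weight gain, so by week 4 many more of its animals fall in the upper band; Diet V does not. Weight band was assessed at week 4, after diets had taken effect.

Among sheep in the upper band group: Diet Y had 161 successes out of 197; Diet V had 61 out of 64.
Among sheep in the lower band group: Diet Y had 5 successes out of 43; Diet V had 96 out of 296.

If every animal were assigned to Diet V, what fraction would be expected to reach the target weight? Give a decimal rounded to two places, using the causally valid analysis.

0.44

The week-4 weight band-specific comparison favours Diet V throughout, but the pooled figures favour Diet Y. The question is whether to condition on week-4 weight band.
Week-4 weight band is recorded after the diet and is itself shifted by it — it sits on the causal path from diet to outcome. Conditioning on a mediator would strip out part of the effect we want; the pooled comparison gives the total causal effect.
So P(outcome | do(Diet V)) is just the pooled rate for Diet V: 157/360 = 0.436.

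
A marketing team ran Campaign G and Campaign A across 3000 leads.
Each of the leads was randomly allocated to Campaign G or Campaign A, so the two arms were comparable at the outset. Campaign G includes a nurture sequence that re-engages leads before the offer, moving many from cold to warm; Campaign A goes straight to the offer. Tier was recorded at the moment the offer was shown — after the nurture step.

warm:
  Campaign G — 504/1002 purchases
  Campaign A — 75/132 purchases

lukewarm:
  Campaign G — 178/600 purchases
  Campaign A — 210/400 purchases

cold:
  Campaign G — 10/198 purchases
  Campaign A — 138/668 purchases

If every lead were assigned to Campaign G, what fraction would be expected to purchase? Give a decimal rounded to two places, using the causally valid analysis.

Within every engagement tier level Campaign A has the higher rate, yet pooled Campaign G does — Simpson's reversal.
The distribution of engagement tier is itself part of what the campaign does — it is an intermediate outcome. Holding it fixed would remove that part of the effect; the total effect is the pooled difference.
So P(outcome | do(Campaign G)) is just the pooled rate for Campaign G: 692/1800 = 0.384.

0.38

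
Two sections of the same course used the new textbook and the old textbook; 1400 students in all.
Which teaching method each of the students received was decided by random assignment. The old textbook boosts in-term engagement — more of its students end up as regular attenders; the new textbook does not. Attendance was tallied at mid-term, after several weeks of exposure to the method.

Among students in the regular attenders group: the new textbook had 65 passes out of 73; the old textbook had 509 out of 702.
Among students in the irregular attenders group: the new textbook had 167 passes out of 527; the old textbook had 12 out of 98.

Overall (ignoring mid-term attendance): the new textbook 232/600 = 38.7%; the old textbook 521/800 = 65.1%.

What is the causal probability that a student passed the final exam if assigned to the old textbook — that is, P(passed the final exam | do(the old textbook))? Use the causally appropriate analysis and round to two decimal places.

Mid-term attendance is downstream of the teaching method. One should not condition on a consequence of treatment, so the overall rates are the right comparison.
So P(outcome | do(the old textbook)) is just the pooled rate for the old textbook: 521/800 = 0.651.

0.65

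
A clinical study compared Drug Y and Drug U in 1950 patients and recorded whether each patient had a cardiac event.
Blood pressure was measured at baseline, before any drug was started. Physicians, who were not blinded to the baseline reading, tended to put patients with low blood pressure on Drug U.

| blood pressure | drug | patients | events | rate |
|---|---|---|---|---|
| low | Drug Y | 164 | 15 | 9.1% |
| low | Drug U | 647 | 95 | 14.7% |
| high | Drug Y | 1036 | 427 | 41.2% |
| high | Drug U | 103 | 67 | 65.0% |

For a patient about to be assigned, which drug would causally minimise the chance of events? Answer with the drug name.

Drug Y

Nothing the drug does changes blood pressure; the imbalance is an allocation artefact. With blood pressure also predicting the outcome, the pooled figure is confounded, and the within-stratum comparison is the causal one.
Within each level — low: 9.1% vs 14.7%; high: 41.2% vs 65.0% — Drug Y is lower every time.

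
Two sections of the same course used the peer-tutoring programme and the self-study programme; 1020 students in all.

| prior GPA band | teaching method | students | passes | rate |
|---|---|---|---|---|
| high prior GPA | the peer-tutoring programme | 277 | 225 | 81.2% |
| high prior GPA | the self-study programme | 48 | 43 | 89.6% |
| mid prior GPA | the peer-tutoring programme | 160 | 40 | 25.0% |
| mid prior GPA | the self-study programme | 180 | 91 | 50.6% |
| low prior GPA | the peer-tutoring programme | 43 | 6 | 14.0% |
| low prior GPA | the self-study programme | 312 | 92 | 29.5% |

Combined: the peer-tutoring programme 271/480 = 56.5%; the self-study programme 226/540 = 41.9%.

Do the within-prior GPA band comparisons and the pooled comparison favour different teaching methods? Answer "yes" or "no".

yes

Within each prior GPA band level (high prior GPA 81.2% vs 89.6%; mid prior GPA 25.0% vs 50.6%; low prior GPA 14.0% vs 29.5%), the self-study programme has the higher rate every time. Pooled: 56.5% vs 41.9% — the peer-tutoring programme has the higher rate overall. The two comparisons disagree.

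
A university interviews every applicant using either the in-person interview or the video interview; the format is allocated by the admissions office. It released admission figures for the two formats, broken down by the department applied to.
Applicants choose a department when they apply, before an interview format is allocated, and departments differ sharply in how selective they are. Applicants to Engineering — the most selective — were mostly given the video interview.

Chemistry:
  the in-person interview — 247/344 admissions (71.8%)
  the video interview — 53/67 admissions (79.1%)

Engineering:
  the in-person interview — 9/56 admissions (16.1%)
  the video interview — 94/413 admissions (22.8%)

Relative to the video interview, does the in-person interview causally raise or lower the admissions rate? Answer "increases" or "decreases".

Within every department level the video interview has the higher rate, yet pooled the in-person interview does — Simpson's reversal.
Nothing the interview format does changes department; the imbalance is an allocation artefact. With department also predicting the outcome, the pooled figure is confounded, and the within-stratum comparison is the causal one.
Within each level — Chemistry: 71.8% vs 79.1%; Engineering: 16.1% vs 22.8% — the video interview is higher every time.

decreases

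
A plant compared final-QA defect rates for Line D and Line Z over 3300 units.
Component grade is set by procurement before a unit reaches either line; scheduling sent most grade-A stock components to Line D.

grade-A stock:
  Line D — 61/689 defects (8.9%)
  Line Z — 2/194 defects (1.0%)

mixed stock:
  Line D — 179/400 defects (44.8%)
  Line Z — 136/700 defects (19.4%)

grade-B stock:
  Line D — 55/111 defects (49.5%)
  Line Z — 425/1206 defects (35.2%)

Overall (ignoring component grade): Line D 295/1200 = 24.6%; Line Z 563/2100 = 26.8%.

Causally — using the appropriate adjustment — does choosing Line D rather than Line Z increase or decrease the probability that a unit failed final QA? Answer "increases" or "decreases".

increases

Line Z is lower inside every component grade stratum but Line D is lower in aggregate. Whether to stratify depends on how component grade relates to the line.
Since component grade is a pre-existing factor (not a product of the line) and it affects the outcome on its own, it is a confounder. The stratified rates, not the pooled rate, identify the causal effect.
Within each level — grade-A stock: 8.9% vs 1.0%; mixed stock: 44.8% vs 19.4%; grade-B stock: 49.5% vs 35.2% — Line Z is lower every time.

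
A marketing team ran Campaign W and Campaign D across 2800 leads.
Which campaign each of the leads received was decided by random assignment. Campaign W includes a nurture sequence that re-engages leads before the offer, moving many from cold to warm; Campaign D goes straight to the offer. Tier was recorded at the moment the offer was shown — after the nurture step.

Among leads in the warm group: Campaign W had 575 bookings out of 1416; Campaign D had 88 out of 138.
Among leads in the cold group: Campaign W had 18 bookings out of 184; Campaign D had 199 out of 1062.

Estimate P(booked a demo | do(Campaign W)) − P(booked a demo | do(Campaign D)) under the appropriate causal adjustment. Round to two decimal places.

+0.13

The stratified and pooled comparisons disagree (Campaign D wins within each engagement tier; Campaign W wins overall), so the answer turns on the causal role of engagement tier.
Engagement tier is recorded after the campaign and is itself shifted by it — it sits on the causal path from campaign to outcome. Conditioning on a mediator would strip out part of the effect we want; the pooled comparison gives the total causal effect.
The causal difference is the pooled difference: 0.371 − 0.239 = +0.131.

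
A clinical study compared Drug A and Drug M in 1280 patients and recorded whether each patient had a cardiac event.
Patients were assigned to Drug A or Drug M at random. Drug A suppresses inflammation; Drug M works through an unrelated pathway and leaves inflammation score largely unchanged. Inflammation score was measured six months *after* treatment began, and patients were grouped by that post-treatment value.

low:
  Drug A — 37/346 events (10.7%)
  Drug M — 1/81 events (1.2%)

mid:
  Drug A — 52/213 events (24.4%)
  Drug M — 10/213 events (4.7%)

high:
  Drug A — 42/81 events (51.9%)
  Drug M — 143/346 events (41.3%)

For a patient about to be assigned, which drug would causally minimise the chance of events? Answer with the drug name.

Drug A

The inflammation score-specific comparison favours Drug M throughout, but the pooled figures favour Drug A. The question is whether to condition on inflammation score.
Inflammation score is recorded after the drug and is itself shifted by it — it sits on the causal path from drug to outcome. Conditioning on a mediator would strip out part of the effect we want; the pooled comparison gives the total causal effect.
Pooled: Drug A 20.5% vs Drug M 24.1%; Drug A is lower overall.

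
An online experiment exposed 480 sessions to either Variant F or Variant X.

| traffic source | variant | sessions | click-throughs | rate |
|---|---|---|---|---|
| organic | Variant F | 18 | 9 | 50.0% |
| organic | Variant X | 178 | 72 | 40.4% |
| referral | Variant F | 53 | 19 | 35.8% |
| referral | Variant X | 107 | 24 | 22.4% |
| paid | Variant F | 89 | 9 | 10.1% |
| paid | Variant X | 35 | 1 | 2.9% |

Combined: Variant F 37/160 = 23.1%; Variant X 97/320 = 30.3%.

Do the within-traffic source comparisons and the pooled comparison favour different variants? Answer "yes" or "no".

Within each traffic source level (organic 50.0% vs 40.4%; referral 35.8% vs 22.4%; paid 10.1% vs 2.9%), Variant F has the higher rate every time. Pooled: 23.1% vs 30.3% — Variant X has the higher rate overall. The two comparisons disagree.

yes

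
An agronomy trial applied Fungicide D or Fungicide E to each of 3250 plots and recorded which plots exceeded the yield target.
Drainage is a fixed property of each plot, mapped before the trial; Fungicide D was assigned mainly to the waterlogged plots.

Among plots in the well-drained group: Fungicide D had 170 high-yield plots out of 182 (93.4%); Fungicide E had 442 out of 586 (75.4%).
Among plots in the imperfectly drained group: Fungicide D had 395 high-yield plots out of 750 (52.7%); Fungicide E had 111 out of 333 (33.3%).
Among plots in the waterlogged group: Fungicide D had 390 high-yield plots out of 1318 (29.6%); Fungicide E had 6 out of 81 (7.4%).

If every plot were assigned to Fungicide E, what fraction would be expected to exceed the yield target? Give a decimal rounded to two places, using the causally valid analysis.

0.32

Field drainage satisfies the back-door criterion: it is not a descendant of the fungicide, and it blocks the spurious path from fungicide to outcome. Adjusting for it (i.e., using the within-field drainage rates) gives the causal effect.
Standardising Fungicide E to the population field drainage mix: 0.236·442/586 + 0.333·111/333 + 0.430·6/81 = 0.321.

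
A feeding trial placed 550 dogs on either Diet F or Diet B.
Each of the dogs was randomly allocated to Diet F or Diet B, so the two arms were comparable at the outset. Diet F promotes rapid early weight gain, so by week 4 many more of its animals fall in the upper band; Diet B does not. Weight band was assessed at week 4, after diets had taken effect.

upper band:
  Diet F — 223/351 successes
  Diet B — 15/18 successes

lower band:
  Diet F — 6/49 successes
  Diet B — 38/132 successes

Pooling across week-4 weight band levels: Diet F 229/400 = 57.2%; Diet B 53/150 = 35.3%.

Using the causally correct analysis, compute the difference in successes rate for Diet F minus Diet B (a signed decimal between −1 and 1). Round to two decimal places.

The stratified and pooled comparisons disagree (Diet B wins within each week-4 weight band; Diet F wins overall), so the answer turns on the causal role of week-4 weight band.
Because the diet influences week-4 weight band, week-4 weight band is a post-treatment mediator, not a confounder. Stratifying on it would bias the estimate; the causal effect is the crude pooled difference.
The causal difference is the pooled difference: 0.573 − 0.353 = +0.219.

+0.22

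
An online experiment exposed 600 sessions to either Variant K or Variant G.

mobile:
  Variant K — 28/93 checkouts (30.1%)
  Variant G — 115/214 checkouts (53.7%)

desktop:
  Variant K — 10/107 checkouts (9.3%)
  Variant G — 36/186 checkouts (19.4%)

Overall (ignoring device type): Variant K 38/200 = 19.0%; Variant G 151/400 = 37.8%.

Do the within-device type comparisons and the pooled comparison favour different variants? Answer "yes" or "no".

no

Within each device type level (mobile 30.1% vs 53.7%; desktop 9.3% vs 19.4%), Variant G has the higher rate every time. Pooled: 19.0% vs 37.8% — Variant G has the higher rate overall. They agree.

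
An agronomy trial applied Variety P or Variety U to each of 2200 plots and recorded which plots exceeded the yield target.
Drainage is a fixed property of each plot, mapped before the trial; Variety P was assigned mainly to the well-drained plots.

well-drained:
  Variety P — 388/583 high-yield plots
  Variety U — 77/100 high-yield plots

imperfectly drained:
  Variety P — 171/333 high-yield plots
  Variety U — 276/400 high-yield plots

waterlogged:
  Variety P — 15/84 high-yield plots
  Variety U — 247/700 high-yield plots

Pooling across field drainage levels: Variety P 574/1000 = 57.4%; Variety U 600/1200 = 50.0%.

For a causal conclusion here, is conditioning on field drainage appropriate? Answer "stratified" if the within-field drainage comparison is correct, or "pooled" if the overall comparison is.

stratified

The imbalance in field drainage arose from how plots were allocated, not from anything the variety did; and field drainage independently affects the outcome. The pooled gap is confounded — condition on field drainage.
Within each level — well-drained: 66.6% vs 77.0%; imperfectly drained: 51.4% vs 69.0%; waterlogged: 17.9% vs 35.3% — Variety U is higher every time.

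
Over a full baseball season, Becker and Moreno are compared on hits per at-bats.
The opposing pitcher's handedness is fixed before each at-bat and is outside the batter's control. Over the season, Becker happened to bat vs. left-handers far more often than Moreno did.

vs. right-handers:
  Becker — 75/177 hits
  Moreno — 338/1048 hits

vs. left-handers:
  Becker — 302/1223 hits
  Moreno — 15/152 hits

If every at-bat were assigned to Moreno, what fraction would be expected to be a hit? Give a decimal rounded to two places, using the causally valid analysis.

Here pitcher handedness is a common cause — it drives both which player a case falls under and the outcome. The crude comparison mixes populations; the stratum-specific rates are the causally relevant ones.
Standardising Moreno to the population pitcher handedness mix: 0.471·338/1048 + 0.529·15/152 = 0.204.

0.20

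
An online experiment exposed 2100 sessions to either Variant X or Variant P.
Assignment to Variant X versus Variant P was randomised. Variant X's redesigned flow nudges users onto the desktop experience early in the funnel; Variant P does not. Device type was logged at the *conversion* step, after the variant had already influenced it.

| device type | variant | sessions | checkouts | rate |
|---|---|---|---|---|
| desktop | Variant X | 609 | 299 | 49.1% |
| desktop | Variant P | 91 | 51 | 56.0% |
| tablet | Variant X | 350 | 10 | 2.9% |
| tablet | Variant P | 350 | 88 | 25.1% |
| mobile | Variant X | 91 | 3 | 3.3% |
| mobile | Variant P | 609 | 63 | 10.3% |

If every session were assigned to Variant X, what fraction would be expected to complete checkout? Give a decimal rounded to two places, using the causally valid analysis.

Within every device type level Variant P has the higher rate, yet pooled Variant X does — Simpson's reversal.
Device type lies on the pathway variant → device type → outcome, so adjusting for it blocks the indirect effect. For the total causal effect of variant, use the unadjusted pooled rates.
So P(outcome | do(Variant X)) is just the pooled rate for Variant X: 312/1050 = 0.297.

0.30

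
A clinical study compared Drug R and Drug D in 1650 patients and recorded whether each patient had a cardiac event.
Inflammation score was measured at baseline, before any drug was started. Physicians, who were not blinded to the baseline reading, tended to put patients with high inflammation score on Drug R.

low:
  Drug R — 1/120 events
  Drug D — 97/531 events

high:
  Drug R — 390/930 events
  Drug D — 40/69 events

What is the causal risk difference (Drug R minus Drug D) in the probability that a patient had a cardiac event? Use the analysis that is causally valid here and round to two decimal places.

-0.17

The imbalance in inflammation score arose from how patients were allocated, not from anything the drug did; and inflammation score independently affects the outcome. The pooled gap is confounded — condition on inflammation score.
Adjusting over the population distribution of inflammation score: 0.395·(0.008−0.183) + 0.605·(0.419−0.580) = -0.166.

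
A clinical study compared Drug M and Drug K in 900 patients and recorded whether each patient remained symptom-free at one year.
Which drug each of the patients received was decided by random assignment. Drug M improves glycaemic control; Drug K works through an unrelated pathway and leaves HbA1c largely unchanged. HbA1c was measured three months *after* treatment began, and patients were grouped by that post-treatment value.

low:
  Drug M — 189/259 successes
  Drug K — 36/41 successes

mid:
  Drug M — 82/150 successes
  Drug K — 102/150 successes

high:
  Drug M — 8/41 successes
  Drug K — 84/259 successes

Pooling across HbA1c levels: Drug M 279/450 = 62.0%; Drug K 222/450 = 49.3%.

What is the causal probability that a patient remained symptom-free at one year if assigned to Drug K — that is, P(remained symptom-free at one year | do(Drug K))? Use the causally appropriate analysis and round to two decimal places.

Because the drug influences HbA1c, HbA1c is a post-treatment mediator, not a confounder. Stratifying on it would bias the estimate; the causal effect is the crude pooled difference.
So P(outcome | do(Drug K)) is just the pooled rate for Drug K: 222/450 = 0.493.

0.49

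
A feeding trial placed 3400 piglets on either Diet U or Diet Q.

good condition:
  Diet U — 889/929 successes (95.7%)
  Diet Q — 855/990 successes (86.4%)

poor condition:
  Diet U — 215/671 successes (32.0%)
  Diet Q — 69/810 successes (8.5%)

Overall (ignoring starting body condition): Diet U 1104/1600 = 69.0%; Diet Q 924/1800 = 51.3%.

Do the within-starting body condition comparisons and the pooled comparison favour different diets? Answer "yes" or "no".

no

Within each starting body condition level (good condition 95.7% vs 86.4%; poor condition 32.0% vs 8.5%), Diet U has the higher rate every time. Pooled: 69.0% vs 51.3% — Diet U has the higher rate overall. They agree.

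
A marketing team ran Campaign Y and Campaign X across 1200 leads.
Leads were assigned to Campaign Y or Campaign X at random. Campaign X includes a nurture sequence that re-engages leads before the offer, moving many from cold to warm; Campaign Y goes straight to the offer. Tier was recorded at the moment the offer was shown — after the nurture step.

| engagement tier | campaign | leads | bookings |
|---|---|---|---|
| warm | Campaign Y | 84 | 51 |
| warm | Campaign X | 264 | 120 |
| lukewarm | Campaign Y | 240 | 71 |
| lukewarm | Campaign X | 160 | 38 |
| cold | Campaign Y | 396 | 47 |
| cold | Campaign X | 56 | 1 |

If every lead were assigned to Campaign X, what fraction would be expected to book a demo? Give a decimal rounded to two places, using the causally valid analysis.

0.33

Engagement tier here is a post-treatment variable shaped by the campaign; conditioning on it would introduce bias rather than remove it. The overall comparison is the causal one.
So P(outcome | do(Campaign X)) is just the pooled rate for Campaign X: 159/480 = 0.331.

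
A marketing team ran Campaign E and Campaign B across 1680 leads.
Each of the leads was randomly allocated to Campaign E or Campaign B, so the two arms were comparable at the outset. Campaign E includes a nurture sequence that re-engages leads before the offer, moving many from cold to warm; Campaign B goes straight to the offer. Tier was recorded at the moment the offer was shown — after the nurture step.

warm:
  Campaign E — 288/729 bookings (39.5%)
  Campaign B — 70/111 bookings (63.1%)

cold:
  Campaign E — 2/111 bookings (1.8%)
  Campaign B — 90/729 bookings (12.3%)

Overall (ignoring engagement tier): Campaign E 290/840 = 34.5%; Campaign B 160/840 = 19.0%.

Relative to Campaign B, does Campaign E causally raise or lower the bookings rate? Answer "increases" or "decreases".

Engagement tier lies on the pathway campaign → engagement tier → outcome, so adjusting for it blocks the indirect effect. For the total causal effect of campaign, use the unadjusted pooled rates.
Pooled: Campaign E 34.5% vs Campaign B 19.0%; Campaign E is higher overall.

increases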